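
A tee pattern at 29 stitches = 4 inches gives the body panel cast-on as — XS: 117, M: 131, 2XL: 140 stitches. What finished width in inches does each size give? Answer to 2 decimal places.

29/4 = 7.25 sts per in.
XS: 117 / 7.25 = 16.138 → 16.14 in.
M: 131 / 7.25 = 18.069 → 18.07 in.
2XL: 140 / 7.25 = 19.310 → 19.31 in.

XS 16.14 inches; M 18.07 inches; 2XL 19.31 inches.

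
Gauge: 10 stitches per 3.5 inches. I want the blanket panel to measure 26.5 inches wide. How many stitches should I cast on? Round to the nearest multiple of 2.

10 stitches / 3.5 in = 2.857 stitches per inch.
26.5 × 2.857 = 75.71 stitches.
Round to nearest multiple of 2 → 76.

76 stitches.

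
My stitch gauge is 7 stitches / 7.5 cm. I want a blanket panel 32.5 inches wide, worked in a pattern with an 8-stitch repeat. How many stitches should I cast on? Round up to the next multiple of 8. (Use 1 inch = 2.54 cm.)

CO 80 sts.

32.5 in = 32.5 × 2.54 = 82.55 cm.
7 / 7.5 = 0.933 sts/cm.
82.55 × 0.933 = 77.05 sts.
→ 80.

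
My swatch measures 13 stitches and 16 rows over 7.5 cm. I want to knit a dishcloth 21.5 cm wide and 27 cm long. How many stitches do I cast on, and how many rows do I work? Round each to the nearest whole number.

Cast on 37 stitches and work 58 rows.

Stitch gauge = 13/7.5 = 1.733 sts/cm; 21.5 × 1.733 = 37.27 → 37 sts.
Row gauge = 16/7.5 = 2.133 rows/cm; 27 × 2.133 = 57.60 → 58 rows.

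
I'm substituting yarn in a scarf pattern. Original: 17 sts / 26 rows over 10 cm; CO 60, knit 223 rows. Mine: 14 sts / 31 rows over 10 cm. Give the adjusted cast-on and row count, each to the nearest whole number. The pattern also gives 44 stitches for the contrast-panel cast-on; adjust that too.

Stitches: 60 × 14/17 = 49.41 → 49.
Rows: 223 × 31/26 = 265.88 → 266.
contrast-panel cast-on: 44 × 14/17 = 36.24 → 36.

Cast on 49 stitches; work 266 rows; contrast-panel cast-on 36 stitches.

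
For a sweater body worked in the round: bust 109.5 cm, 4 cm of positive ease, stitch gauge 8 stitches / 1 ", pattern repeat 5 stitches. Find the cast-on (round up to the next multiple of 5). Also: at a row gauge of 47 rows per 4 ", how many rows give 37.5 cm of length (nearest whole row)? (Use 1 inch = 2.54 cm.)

Finished = 109.5 + 4 = 113.5 cm.
113.5 cm × 1/2.54 = 44.69 inches.
8/1 = 8 sts per in; 44.69 × 8 = 357.48 sts.
Next multiple of 5 → 360.
37.5 cm = 14.76 inches; × 11.75 = 173.47 → 173 rows.

Cast on 360 stitches; work 173 rows.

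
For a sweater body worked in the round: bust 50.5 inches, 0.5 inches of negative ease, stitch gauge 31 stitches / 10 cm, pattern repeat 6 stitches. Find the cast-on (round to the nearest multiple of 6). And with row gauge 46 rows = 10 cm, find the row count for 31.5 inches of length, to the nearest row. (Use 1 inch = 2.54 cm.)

Cast on 396 stitches; work 368 rows.

Finished = 50.5 − 0.5 = 50 inches.
50 inches × 2.54 = 127.00 cm.
31/10 = 3.1 sts per cm; 127.00 × 3.1 = 393.70 sts.
Nearest multiple of 6 → 396.
31.5 inches = 80.01 cm; × 4.6 = 368.05 → 368 rows.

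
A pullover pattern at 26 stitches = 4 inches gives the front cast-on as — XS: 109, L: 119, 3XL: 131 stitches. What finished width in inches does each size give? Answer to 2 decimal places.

26/4 = 6.5 sts per in.
XS: 109 / 6.5 = 16.769 → 16.77 in.
L: 119 / 6.5 = 18.308 → 18.31 in.
3XL: 131 / 6.5 = 20.154 → 20.15 in.

XS 16.77 inches; L 18.31 inches; 3XL 20.15 inches.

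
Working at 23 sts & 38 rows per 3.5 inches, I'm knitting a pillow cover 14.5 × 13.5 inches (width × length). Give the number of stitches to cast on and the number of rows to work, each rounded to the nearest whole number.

Cast on 95 stitches and work 147 rows.

Stitch gauge = 23/3.5 = 6.571 sts/in; 14.5 × 6.571 = 95.29 → 95 sts.
Row gauge = 38/3.5 = 10.857 rows/in; 13.5 × 10.857 = 146.57 → 147 rows.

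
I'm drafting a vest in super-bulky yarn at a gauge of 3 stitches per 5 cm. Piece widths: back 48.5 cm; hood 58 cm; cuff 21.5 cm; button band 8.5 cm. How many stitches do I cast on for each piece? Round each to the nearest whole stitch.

back 29; hood 35; cuff 13; button band 5.

Rate = 3/5 = 0.6 sts per cm.
back: 48.5 × 0.6 = 29.10 → 29.
hood: 58 × 0.6 = 34.80 → 35.
cuff: 21.5 × 0.6 = 12.90 → 13.
button band: 8.5 × 0.6 = 5.10 → 5.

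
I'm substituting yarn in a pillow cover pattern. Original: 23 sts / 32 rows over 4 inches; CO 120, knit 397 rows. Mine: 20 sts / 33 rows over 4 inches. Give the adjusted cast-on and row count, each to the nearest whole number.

Stitches: 120 × 20/23 = 104.35 → 104.
Rows: 397 × 33/32 = 409.41 → 409.

Cast on 104 stitches; work 409 rows.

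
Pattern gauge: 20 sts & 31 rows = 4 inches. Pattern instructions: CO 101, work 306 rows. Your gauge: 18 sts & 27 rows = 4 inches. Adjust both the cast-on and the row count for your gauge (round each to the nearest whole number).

Cast on 91 stitches; work 267 rows.

Stitches: 101 × 18/20 = 90.90 → 91.
Rows: 306 × 27/31 = 266.52 → 267.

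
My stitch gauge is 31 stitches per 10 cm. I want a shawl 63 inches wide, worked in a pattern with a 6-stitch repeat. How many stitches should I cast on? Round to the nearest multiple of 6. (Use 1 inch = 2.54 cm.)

CO 498 sts.

63 in = 63 × 2.54 = 160.02 cm.
31 / 10 = 3.1 sts/cm.
160.02 × 3.1 = 496.06 sts.
→ 498.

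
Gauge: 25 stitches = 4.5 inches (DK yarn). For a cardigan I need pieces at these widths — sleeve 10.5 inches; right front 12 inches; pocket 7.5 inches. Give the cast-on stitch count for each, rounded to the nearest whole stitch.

Rate = 25/4.5 = 5.556 sts per in.
sleeve: 10.5 × 5.556 = 58.33 → 58.
right front: 12 × 5.556 = 66.67 → 67.
pocket: 7.5 × 5.556 = 41.67 → 42.

sleeve 58; right front 67; pocket 42.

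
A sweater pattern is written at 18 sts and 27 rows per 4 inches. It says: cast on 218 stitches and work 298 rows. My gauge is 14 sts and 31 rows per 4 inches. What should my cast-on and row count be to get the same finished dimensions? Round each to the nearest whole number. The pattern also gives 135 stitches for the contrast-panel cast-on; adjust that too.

Stitches: 218 × 14/18 = 169.56 → 170.
Rows: 298 × 31/27 = 342.15 → 342.
contrast-panel cast-on: 135 × 14/18 = 105.00 → 105.

Cast on 170 stitches; work 342 rows; contrast-panel cast-on 105 stitches.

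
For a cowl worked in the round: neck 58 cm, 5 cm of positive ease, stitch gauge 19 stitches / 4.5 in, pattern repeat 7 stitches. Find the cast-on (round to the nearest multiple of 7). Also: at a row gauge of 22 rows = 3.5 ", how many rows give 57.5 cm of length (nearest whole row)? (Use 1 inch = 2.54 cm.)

Finished = 58 + 5 = 63 cm.
63 cm × 1/2.54 = 24.80 inches.
19/4.5 = 4.222 sts per in; 24.80 × 4.222 = 104.72 sts.
Nearest multiple of 7 → 105.
57.5 cm = 22.64 inches; × 6.286 = 142.29 → 142 rows.

Cast on 105 stitches; work 142 rows.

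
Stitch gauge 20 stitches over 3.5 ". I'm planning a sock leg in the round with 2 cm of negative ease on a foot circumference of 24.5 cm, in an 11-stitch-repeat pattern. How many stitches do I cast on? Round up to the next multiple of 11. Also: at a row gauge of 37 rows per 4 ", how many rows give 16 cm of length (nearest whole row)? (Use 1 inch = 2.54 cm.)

Cast on 55 stitches; work 58 rows.

Finished = 24.5 − 2 = 22.5 cm.
22.5 cm × 1/2.54 = 8.86 inches.
20/3.5 = 5.714 sts per in; 8.86 × 5.714 = 50.62 sts.
Next multiple of 11 → 55.
16 cm = 6.30 inches; × 9.25 = 58.27 → 58 rows.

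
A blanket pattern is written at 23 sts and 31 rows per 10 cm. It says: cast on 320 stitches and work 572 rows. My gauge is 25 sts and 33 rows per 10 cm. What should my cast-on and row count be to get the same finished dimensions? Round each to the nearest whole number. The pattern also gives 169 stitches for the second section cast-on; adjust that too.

Stitches: 320 × 25/23 = 347.83 → 348.
Rows: 572 × 33/31 = 608.90 → 609.
second section cast-on: 169 × 25/23 = 183.70 → 184.

Cast on 348 stitches; work 609 rows; second section cast-on 184 stitches.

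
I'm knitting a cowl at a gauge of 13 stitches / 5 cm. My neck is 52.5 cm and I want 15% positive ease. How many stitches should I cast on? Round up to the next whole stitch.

157 stitches.

Finished = 52.5 × 1.15 = 60.38 cm.
13 / 5 = 2.6 sts per cm.
60.38 × 2.6 = 156.97 sts.
→ 157 sts.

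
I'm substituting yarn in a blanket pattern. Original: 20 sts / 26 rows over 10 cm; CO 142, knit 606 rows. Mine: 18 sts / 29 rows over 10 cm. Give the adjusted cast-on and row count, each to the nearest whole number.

Cast on 128 stitches; work 676 rows.

Stitches: 142 × 18/20 = 127.80 → 128.
Rows: 606 × 29/26 = 675.92 → 676.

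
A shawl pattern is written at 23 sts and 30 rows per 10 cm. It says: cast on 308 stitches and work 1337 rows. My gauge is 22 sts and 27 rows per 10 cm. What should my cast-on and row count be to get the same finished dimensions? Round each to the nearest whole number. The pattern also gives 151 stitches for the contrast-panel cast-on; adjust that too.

Cast on 295 stitches; work 1203 rows; contrast-panel cast-on 144 stitches.

Stitches: 308 × 22/23 = 294.61 → 295.
Rows: 1337 × 27/30 = 1203.30 → 1203.
contrast-panel cast-on: 151 × 22/23 = 144.43 → 144.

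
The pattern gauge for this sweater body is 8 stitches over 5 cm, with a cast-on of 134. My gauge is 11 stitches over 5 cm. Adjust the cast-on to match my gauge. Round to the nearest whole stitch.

Cast on 184 stitches.

Scale factor = 11 / 8 = 1.375.
134 × 11 / 8 = 184.25 sts.
→ 184 sts.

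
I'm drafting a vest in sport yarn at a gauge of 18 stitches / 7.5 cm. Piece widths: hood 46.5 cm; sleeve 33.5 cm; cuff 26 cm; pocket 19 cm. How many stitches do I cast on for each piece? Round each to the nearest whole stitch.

Rate = 18/7.5 = 2.4 sts per cm.
hood: 46.5 × 2.4 = 111.60 → 112.
sleeve: 33.5 × 2.4 = 80.40 → 80.
cuff: 26 × 2.4 = 62.40 → 62.
pocket: 19 × 2.4 = 45.60 → 46.

hood 112; sleeve 80; cuff 62; pocket 46.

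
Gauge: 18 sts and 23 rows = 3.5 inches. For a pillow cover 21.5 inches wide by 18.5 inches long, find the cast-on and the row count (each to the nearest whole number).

Stitch gauge = 18/3.5 = 5.143 sts/in; 21.5 × 5.143 = 110.57 → 111 sts.
Row gauge = 23/3.5 = 6.571 rows/in; 18.5 × 6.571 = 121.57 → 122 rows.

Cast on 111 stitches and work 122 rows.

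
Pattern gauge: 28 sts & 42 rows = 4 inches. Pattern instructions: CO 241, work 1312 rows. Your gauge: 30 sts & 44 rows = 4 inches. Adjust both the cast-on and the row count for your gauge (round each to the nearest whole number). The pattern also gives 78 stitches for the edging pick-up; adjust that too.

Cast on 258 stitches; work 1374 rows; edging pick-up 84 stitches.

Stitches: 241 × 30/28 = 258.21 → 258.
Rows: 1312 × 44/42 = 1374.48 → 1374.
edging pick-up: 78 × 30/28 = 83.57 → 84.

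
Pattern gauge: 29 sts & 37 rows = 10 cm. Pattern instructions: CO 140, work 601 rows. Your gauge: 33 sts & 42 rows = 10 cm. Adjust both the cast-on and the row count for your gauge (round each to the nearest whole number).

Stitches: 140 × 33/29 = 159.31 → 159.
Rows: 601 × 42/37 = 682.22 → 682.

Cast on 159 stitches; work 682 rows.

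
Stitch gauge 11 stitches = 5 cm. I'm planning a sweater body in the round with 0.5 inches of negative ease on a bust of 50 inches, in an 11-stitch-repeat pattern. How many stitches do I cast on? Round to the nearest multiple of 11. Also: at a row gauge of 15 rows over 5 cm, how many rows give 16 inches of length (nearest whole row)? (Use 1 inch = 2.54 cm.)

Finished = 50 − 0.5 = 49.5 inches.
49.5 inches × 2.54 = 125.73 cm.
11/5 = 2.2 sts per cm; 125.73 × 2.2 = 276.61 sts.
Nearest multiple of 11 → 275.
16 inches = 40.64 cm; × 3 = 121.92 → 122 rows.

Cast on 275 stitches; work 122 rows.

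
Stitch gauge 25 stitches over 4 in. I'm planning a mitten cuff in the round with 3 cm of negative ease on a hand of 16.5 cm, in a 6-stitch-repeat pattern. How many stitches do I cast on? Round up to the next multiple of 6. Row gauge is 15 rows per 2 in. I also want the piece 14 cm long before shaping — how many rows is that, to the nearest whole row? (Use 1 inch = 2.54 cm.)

Cast on 36 stitches; work 41 rows.

Finished = 16.5 − 3 = 13.5 cm.
13.5 cm × 1/2.54 = 5.31 inches.
25/4 = 6.25 sts per in; 5.31 × 6.25 = 33.22 sts.
Next multiple of 6 → 36.
14 cm = 5.51 inches; × 7.5 = 41.34 → 41 rows.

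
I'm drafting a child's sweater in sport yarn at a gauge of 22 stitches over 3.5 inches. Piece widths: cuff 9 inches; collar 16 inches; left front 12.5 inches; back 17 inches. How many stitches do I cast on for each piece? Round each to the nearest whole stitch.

cuff 57; collar 101; left front 79; back 107.

Rate = 22/3.5 = 6.286 sts per in.
cuff: 9 × 6.286 = 56.57 → 57.
collar: 16 × 6.286 = 100.57 → 101.
left front: 12.5 × 6.286 = 78.57 → 79.
back: 17 × 6.286 = 106.86 → 107.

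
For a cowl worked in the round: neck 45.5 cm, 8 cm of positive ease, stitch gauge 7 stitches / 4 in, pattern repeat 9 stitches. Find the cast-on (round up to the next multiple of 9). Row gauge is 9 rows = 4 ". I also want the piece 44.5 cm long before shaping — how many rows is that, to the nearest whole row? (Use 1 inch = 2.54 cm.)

Cast on 45 stitches; work 39 rows.

Finished = 45.5 + 8 = 53.5 cm.
53.5 cm × 1/2.54 = 21.06 inches.
7/4 = 1.75 sts per in; 21.06 × 1.75 = 36.86 sts.
Next multiple of 9 → 45.
44.5 cm = 17.52 inches; × 2.25 = 39.42 → 39 rows.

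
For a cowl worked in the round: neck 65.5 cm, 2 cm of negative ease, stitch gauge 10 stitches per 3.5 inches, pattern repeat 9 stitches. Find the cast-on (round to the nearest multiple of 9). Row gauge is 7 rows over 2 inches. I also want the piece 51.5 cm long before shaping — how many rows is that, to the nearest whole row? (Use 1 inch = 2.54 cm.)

Cast on 72 stitches; work 71 rows.

Finished = 65.5 − 2 = 63.5 cm.
63.5 cm × 1/2.54 = 25.00 inches.
10/3.5 = 2.857 sts per in; 25.00 × 2.857 = 71.43 sts.
Nearest multiple of 9 → 72.
51.5 cm = 20.28 inches; × 3.5 = 70.96 → 71 rows.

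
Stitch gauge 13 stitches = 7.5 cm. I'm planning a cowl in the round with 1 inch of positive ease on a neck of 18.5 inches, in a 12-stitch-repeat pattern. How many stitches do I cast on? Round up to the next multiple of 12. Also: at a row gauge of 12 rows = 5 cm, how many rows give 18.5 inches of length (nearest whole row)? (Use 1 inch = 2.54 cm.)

Cast on 96 stitches; work 113 rows.

Finished = 18.5 + 1 = 19.5 inches.
19.5 inches × 2.54 = 49.53 cm.
13/7.5 = 1.733 sts per cm; 49.53 × 1.733 = 85.85 sts.
Next multiple of 12 → 96.
18.5 inches = 46.99 cm; × 2.4 = 112.78 → 113 rows.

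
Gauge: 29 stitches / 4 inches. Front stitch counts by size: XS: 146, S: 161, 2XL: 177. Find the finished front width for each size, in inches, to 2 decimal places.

XS 20.14 inches; S 22.21 inches; 2XL 24.41 inches.

29/4 = 7.25 sts per in.
XS: 146 / 7.25 = 20.138 → 20.14 in.
S: 161 / 7.25 = 22.207 → 22.21 in.
2XL: 177 / 7.25 = 24.414 → 24.41 in.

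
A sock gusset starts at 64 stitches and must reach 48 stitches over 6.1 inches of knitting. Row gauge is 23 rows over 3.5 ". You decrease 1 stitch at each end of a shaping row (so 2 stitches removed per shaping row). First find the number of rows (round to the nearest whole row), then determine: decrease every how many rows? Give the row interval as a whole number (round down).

Decrease every 5th row.

Rows = 6.1 × 6.571 = 40.1 → 40 rows.
Stitches to remove: 16 → 8 shaping rows (at 2 st each).
40 / 8 = 5.00 → every 5 rows.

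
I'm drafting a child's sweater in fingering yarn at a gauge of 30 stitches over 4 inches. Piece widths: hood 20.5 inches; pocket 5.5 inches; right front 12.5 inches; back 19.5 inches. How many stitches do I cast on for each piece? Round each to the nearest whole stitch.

Rate = 30/4 = 7.5 sts per in.
hood: 20.5 × 7.5 = 153.75 → 154.
pocket: 5.5 × 7.5 = 41.25 → 41.
right front: 12.5 × 7.5 = 93.75 → 94.
back: 19.5 × 7.5 = 146.25 → 146.

hood 154; pocket 41; right front 94; back 146.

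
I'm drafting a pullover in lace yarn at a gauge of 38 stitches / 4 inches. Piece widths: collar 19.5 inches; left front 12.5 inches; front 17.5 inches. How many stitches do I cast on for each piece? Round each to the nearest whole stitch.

collar 185; left front 119; front 166.

Rate = 38/4 = 9.5 sts per in.
collar: 19.5 × 9.5 = 185.25 → 185.
left front: 12.5 × 9.5 = 118.75 → 119.
front: 17.5 × 9.5 = 166.25 → 166.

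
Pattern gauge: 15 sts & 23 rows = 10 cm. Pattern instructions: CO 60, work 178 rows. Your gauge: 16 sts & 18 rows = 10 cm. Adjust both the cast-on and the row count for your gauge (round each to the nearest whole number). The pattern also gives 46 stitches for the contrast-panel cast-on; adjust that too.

Cast on 64 stitches; work 139 rows; contrast-panel cast-on 49 stitches.

Stitches: 60 × 16/15 = 64.00 → 64.
Rows: 178 × 18/23 = 139.30 → 139.
contrast-panel cast-on: 46 × 16/15 = 49.07 → 49.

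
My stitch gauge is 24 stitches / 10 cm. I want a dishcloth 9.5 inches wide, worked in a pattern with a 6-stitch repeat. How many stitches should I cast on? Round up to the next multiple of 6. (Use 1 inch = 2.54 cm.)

60 stitches.

9.5 in = 9.5 × 2.54 = 24.13 cm.
24 / 10 = 2.4 sts/cm.
24.13 × 2.4 = 57.91 sts.
→ 60.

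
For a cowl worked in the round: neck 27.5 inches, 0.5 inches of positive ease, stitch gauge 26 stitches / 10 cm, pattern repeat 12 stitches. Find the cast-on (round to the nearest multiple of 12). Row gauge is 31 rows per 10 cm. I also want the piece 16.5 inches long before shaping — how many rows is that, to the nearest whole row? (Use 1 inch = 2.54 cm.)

Cast on 180 stitches; work 130 rows.

Finished = 27.5 + 0.5 = 28 inches.
28 inches × 2.54 = 71.12 cm.
26/10 = 2.6 sts per cm; 71.12 × 2.6 = 184.91 sts.
Nearest multiple of 12 → 180.
16.5 inches = 41.91 cm; × 3.1 = 129.92 → 130 rows.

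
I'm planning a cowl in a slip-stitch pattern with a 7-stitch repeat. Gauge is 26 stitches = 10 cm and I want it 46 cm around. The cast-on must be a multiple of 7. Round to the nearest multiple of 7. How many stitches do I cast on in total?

CO 119 sts.

26 / 10 = 2.6 sts per cm.
46 × 2.6 = 119.60 sts.
Nearest multiple of 7: 119.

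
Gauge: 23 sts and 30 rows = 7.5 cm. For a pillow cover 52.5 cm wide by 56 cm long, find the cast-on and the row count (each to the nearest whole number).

Stitch gauge = 23/7.5 = 3.067 sts/cm; 52.5 × 3.067 = 161.00 → 161 sts.
Row gauge = 30/7.5 = 4 rows/cm; 56 × 4 = 224.00 → 224 rows.

Cast on 161 stitches and work 224 rows.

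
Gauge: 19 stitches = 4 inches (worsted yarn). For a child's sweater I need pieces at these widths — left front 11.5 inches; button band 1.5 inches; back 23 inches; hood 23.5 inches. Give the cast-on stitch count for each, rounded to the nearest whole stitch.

left front 55; button band 7; back 109; hood 112.

Rate = 19/4 = 4.75 sts per in.
left front: 11.5 × 4.75 = 54.62 → 55.
button band: 1.5 × 4.75 = 7.12 → 7.
back: 23 × 4.75 = 109.25 → 109.
hood: 23.5 × 4.75 = 111.62 → 112.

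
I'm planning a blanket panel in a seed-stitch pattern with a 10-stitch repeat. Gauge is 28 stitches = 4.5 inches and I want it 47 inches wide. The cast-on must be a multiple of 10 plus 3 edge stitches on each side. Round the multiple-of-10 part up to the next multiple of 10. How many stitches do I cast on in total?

28 / 4.5 = 6.222 sts per inch.
47 × 6.222 = 292.44 sts.
Less 6 edge sts → 286.44 for the repeat.
Next multiple of 10: 290.
Add back 6 edge sts → 296.

CO 296 sts.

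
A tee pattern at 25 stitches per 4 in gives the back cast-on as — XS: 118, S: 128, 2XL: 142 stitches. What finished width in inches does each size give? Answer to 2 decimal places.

XS 18.88 inches; S 20.48 inches; 2XL 22.72 inches.

25/4 = 6.25 sts per in.
XS: 118 / 6.25 = 18.880 → 18.88 in.
S: 128 / 6.25 = 20.480 → 20.48 in.
2XL: 142 / 6.25 = 22.720 → 22.72 in.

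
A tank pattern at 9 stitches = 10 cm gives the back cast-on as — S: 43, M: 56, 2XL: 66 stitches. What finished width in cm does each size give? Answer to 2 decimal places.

9/10 = 0.9 sts per cm.
S: 43 / 0.9 = 47.778 → 47.78 cm.
M: 56 / 0.9 = 62.222 → 62.22 cm.
2XL: 66 / 0.9 = 73.333 → 73.33 cm.

S 47.78 cm; M 62.22 cm; 2XL 73.33 cm.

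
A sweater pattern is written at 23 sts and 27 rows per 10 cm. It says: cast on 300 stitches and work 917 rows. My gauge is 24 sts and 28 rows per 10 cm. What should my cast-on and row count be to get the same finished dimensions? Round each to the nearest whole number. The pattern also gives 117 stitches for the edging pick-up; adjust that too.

Stitches: 300 × 24/23 = 313.04 → 313.
Rows: 917 × 28/27 = 950.96 → 951.
edging pick-up: 117 × 24/23 = 122.09 → 122.

Cast on 313 stitches; work 951 rows; edging pick-up 122 stitches.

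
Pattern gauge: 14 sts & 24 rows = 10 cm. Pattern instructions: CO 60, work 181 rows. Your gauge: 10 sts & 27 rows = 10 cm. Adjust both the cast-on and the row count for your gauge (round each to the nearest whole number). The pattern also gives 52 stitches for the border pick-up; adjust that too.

Stitches: 60 × 10/14 = 42.86 → 43.
Rows: 181 × 27/24 = 203.62 → 204.
border pick-up: 52 × 10/14 = 37.14 → 37.

Cast on 43 stitches; work 204 rows; border pick-up 37 stitches.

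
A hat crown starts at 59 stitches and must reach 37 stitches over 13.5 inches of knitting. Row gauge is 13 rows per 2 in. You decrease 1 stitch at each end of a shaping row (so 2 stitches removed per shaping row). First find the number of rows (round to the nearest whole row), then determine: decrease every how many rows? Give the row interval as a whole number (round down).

Rows = 13.5 × 6.5 = 87.8 → 88 rows.
Stitches to remove: 22 → 11 shaping rows (at 2 st each).
88 / 11 = 8.00 → every 8 rows.

Decrease every 8th row.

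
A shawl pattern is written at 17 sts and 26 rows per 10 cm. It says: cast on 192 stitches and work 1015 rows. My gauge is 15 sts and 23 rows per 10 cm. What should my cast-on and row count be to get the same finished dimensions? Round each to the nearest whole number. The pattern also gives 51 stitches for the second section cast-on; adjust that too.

Stitches: 192 × 15/17 = 169.41 → 169.
Rows: 1015 × 23/26 = 897.88 → 898.
second section cast-on: 51 × 15/17 = 45.00 → 45.

Cast on 169 stitches; work 898 rows; second section cast-on 45 stitches.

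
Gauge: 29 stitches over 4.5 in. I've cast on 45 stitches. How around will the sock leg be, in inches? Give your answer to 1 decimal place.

29 stitches / 4.5 inch = 6.444 stitches per inch.
45 / 6.444 = 6.98 inches.

7.0 inches.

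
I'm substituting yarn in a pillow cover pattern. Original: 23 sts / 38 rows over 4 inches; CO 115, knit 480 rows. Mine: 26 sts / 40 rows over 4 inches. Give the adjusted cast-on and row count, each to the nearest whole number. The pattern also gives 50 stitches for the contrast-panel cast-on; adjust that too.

Stitches: 115 × 26/23 = 130.00 → 130.
Rows: 480 × 40/38 = 505.26 → 505.
contrast-panel cast-on: 50 × 26/23 = 56.52 → 57.

Cast on 130 stitches; work 505 rows; contrast-panel cast-on 57 stitches.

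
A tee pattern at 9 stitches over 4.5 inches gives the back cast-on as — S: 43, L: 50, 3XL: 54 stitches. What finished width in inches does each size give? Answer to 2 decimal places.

S 21.50 inches; L 25.00 inches; 3XL 27.00 inches.

9/4.5 = 2 sts per in.
S: 43 / 2 = 21.500 → 21.50 in.
L: 50 / 2 = 25.000 → 25.00 in.
3XL: 54 / 2 = 27.000 → 27.00 in.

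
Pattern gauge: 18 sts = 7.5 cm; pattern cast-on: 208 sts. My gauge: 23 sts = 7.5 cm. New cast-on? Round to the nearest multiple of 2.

Scale factor = 23 / 18 = 1.278.
208 × 23 / 18 = 265.78 sts.
→ 266 sts.

266 stitches.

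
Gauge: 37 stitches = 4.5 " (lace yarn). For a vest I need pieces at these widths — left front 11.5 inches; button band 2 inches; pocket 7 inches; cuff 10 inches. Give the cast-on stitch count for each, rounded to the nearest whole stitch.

Rate = 37/4.5 = 8.222 sts per in.
left front: 11.5 × 8.222 = 94.56 → 95.
button band: 2 × 8.222 = 16.44 → 16.
pocket: 7 × 8.222 = 57.56 → 58.
cuff: 10 × 8.222 = 82.22 → 82.

left front 95; button band 16; pocket 58; cuff 82.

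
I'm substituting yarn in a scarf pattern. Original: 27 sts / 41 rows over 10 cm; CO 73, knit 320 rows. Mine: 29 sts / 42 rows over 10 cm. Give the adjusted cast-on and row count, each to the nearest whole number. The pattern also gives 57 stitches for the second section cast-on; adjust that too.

Stitches: 73 × 29/27 = 78.41 → 78.
Rows: 320 × 42/41 = 327.80 → 328.
second section cast-on: 57 × 29/27 = 61.22 → 61.

Cast on 78 stitches; work 328 rows; second section cast-on 61 stitches.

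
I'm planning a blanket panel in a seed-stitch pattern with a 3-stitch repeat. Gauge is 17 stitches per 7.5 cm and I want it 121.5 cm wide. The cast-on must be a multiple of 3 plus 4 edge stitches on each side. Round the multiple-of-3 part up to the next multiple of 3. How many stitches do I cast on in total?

CO 278 sts.

17 / 7.5 = 2.267 sts per cm.
121.5 × 2.267 = 275.40 sts.
Less 8 edge sts → 267.40 for the repeat.
Next multiple of 3: 270.
Add back 8 edge sts → 278.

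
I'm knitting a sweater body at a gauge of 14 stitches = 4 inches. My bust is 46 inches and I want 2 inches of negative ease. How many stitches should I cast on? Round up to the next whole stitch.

Finished = 46 − 2 = 44 in.
14 / 4 = 3.5 sts per inch.
44.00 × 3.5 = 154.00 sts.

154 stitches.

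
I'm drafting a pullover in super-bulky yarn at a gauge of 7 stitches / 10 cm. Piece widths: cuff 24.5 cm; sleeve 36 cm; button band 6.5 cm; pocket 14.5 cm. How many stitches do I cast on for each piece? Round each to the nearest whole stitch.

cuff 17; sleeve 25; button band 5; pocket 10.

Rate = 7/10 = 0.7 sts per cm.
cuff: 24.5 × 0.7 = 17.15 → 17.
sleeve: 36 × 0.7 = 25.20 → 25.
button band: 6.5 × 0.7 = 4.55 → 5.
pocket: 14.5 × 0.7 = 10.15 → 10.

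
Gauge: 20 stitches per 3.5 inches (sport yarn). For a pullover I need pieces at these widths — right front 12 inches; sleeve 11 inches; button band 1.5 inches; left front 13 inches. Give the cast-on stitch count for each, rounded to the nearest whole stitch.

Rate = 20/3.5 = 5.714 sts per in.
right front: 12 × 5.714 = 68.57 → 69.
sleeve: 11 × 5.714 = 62.86 → 63.
button band: 1.5 × 5.714 = 8.57 → 9.
left front: 13 × 5.714 = 74.29 → 74.

right front 69; sleeve 63; button band 9; left front 74.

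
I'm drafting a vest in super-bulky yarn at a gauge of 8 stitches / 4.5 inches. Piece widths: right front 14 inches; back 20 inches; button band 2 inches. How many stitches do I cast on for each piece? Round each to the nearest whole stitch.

right front 25; back 36; button band 4.

Rate = 8/4.5 = 1.778 sts per in.
right front: 14 × 1.778 = 24.89 → 25.
back: 20 × 1.778 = 35.56 → 36.
button band: 2 × 1.778 = 3.56 → 4.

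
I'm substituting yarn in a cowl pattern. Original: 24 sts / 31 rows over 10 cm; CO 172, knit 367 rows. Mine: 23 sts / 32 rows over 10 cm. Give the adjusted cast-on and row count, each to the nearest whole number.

Stitches: 172 × 23/24 = 164.83 → 165.
Rows: 367 × 32/31 = 378.84 → 379.

Cast on 165 stitches; work 379 rows.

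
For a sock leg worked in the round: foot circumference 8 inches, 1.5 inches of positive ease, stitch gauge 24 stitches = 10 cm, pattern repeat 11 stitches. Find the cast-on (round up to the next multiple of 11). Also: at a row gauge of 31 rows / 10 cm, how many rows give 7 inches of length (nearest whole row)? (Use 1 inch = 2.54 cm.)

Finished = 8 + 1.5 = 9.5 inches.
9.5 inches × 2.54 = 24.13 cm.
24/10 = 2.4 sts per cm; 24.13 × 2.4 = 57.91 sts.
Next multiple of 11 → 66.
7 inches = 17.78 cm; × 3.1 = 55.12 → 55 rows.

Cast on 66 stitches; work 55 rows.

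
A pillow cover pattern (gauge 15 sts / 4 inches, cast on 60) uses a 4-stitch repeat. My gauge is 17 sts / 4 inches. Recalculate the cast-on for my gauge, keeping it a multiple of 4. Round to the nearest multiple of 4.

60 × 17 / 15 = 68.00.
Nearest multiple of 4: 68.

CO 68 sts.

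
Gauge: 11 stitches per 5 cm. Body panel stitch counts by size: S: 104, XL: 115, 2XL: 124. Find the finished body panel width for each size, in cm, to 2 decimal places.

S 47.27 cm; XL 52.27 cm; 2XL 56.36 cm.

11/5 = 2.2 sts per cm.
S: 104 / 2.2 = 47.273 → 47.27 cm.
XL: 115 / 2.2 = 52.273 → 52.27 cm.
2XL: 124 / 2.2 = 56.364 → 56.36 cm.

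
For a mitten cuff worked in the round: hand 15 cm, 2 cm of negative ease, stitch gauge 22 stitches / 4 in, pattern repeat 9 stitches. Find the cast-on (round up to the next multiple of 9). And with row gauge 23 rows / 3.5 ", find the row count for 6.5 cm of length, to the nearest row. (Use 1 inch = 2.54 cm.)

Finished = 15 − 2 = 13 cm.
13 cm × 1/2.54 = 5.12 inches.
22/4 = 5.5 sts per in; 5.12 × 5.5 = 28.15 sts.
Next multiple of 9 → 36.
6.5 cm = 2.56 inches; × 6.571 = 16.82 → 17 rows.

Cast on 36 stitches; work 17 rows.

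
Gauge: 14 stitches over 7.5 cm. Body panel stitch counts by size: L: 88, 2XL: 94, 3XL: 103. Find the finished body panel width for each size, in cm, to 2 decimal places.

14/7.5 = 1.867 sts per cm.
L: 88 / 1.867 = 47.143 → 47.14 cm.
2XL: 94 / 1.867 = 50.357 → 50.36 cm.
3XL: 103 / 1.867 = 55.179 → 55.18 cm.

L 47.14 cm; 2XL 50.36 cm; 3XL 55.18 cm.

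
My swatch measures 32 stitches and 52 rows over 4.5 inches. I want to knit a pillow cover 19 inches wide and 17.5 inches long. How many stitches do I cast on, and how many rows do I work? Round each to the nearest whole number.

Cast on 135 stitches and work 202 rows.

Stitch gauge = 32/4.5 = 7.111 sts/in; 19 × 7.111 = 135.11 → 135 sts.
Row gauge = 52/4.5 = 11.556 rows/in; 17.5 × 11.556 = 202.22 → 202 rows.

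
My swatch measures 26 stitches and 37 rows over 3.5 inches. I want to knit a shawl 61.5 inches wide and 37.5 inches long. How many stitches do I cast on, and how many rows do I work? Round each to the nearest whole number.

Cast on 457 stitches and work 396 rows.

Stitch gauge = 26/3.5 = 7.429 sts/in; 61.5 × 7.429 = 456.86 → 457 sts.
Row gauge = 37/3.5 = 10.571 rows/in; 37.5 × 10.571 = 396.43 → 396 rows.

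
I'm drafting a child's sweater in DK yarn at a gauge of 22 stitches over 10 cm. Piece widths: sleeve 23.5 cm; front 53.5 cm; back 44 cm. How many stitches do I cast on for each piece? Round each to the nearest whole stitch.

sleeve 52; front 118; back 97.

Rate = 22/10 = 2.2 sts per cm.
sleeve: 23.5 × 2.2 = 51.70 → 52.
front: 53.5 × 2.2 = 117.70 → 118.
back: 44 × 2.2 = 96.80 → 97.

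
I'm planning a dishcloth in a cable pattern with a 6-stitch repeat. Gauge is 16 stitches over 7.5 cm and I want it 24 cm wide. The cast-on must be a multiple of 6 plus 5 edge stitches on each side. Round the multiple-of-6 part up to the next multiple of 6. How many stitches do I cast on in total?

16 / 7.5 = 2.133 sts per cm.
24 × 2.133 = 51.20 sts.
Less 10 edge sts → 41.20 for the repeat.
Next multiple of 6: 42.
Add back 10 edge sts → 52.

Cast on 52 stitches.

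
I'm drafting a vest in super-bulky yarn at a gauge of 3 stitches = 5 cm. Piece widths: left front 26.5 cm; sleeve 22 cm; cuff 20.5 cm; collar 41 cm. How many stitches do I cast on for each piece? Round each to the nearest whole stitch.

left front 16; sleeve 13; cuff 12; collar 25.

Rate = 3/5 = 0.6 sts per cm.
left front: 26.5 × 0.6 = 15.90 → 16.
sleeve: 22 × 0.6 = 13.20 → 13.
cuff: 20.5 × 0.6 = 12.30 → 12.
collar: 41 × 0.6 = 24.60 → 25.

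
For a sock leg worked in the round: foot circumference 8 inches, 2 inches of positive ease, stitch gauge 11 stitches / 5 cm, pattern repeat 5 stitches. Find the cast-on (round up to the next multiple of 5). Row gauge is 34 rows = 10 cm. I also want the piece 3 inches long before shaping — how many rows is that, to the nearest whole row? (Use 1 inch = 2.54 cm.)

Finished = 8 + 2 = 10 inches.
10 inches × 2.54 = 25.40 cm.
11/5 = 2.2 sts per cm; 25.40 × 2.2 = 55.88 sts.
Next multiple of 5 → 60.
3 inches = 7.62 cm; × 3.4 = 25.91 → 26 rows.

Cast on 60 stitches; work 26 rows.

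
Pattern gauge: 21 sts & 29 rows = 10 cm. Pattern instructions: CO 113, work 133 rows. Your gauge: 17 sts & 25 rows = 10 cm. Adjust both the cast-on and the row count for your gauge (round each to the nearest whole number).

Stitches: 113 × 17/21 = 91.48 → 91.
Rows: 133 × 25/29 = 114.66 → 115.

Cast on 91 stitches; work 115 rows.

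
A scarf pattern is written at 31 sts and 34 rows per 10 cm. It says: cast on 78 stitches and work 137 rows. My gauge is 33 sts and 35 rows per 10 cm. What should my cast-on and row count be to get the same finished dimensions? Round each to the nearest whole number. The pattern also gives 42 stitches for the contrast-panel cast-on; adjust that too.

Stitches: 78 × 33/31 = 83.03 → 83.
Rows: 137 × 35/34 = 141.03 → 141.
contrast-panel cast-on: 42 × 33/31 = 44.71 → 45.

Cast on 83 stitches; work 141 rows; contrast-panel cast-on 45 stitches.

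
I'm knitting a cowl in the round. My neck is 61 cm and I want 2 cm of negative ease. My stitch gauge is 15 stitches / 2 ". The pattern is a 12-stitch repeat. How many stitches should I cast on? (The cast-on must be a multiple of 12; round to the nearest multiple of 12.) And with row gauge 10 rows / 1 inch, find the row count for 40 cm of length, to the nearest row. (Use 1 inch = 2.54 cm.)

Cast on 180 stitches; work 157 rows.

Finished = 61 − 2 = 59 cm.
59 cm × 1/2.54 = 23.23 inches.
15/2 = 7.5 sts per in; 23.23 × 7.5 = 174.21 sts.
Nearest multiple of 12 → 180.
40 cm = 15.75 inches; × 10 = 157.48 → 157 rows.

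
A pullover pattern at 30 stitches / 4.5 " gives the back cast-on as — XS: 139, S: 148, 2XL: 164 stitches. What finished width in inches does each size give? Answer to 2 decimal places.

30/4.5 = 6.667 sts per in.
XS: 139 / 6.667 = 20.850 → 20.85 in.
S: 148 / 6.667 = 22.200 → 22.20 in.
2XL: 164 / 6.667 = 24.600 → 24.60 in.

XS 20.85 inches; S 22.20 inches; 2XL 24.60 inches.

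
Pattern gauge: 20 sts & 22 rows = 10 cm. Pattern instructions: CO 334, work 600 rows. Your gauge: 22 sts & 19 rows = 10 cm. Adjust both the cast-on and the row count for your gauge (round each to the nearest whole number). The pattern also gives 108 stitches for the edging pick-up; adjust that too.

Cast on 367 stitches; work 518 rows; edging pick-up 119 stitches.

Stitches: 334 × 22/20 = 367.40 → 367.
Rows: 600 × 19/22 = 518.18 → 518.
edging pick-up: 108 × 22/20 = 118.80 → 119.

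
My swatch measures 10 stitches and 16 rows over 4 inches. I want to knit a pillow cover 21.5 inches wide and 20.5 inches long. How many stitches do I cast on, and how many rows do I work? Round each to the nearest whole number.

Cast on 54 stitches and work 82 rows.

Stitch gauge = 10/4 = 2.5 sts/in; 21.5 × 2.5 = 53.75 → 54 sts.
Row gauge = 16/4 = 4 rows/in; 20.5 × 4 = 82.00 → 82 rows.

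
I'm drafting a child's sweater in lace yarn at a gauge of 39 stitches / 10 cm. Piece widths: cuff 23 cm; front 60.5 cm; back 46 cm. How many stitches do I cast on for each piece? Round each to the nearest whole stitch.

Rate = 39/10 = 3.9 sts per cm.
cuff: 23 × 3.9 = 89.70 → 90.
front: 60.5 × 3.9 = 235.95 → 236.
back: 46 × 3.9 = 179.40 → 179.

cuff 90; front 236; back 179.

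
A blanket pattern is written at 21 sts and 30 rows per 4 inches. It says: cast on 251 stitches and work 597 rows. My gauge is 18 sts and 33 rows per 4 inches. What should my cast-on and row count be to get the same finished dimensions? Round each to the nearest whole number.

Cast on 215 stitches; work 657 rows.

Stitches: 251 × 18/21 = 215.14 → 215.
Rows: 597 × 33/30 = 656.70 → 657.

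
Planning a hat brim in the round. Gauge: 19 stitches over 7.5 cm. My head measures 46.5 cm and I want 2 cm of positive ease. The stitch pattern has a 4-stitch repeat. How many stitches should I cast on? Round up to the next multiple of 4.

Finished = 46.5 + 2 = 48.5 cm.
19 / 7.5 = 2.533 sts/cm.
48.5 × 2.533 = 122.87 sts.
Next multiple of 4: 124.

Cast on 124 stitches.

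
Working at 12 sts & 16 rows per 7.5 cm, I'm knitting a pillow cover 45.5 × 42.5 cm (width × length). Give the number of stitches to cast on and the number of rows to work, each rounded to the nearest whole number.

Cast on 73 stitches and work 91 rows.

Stitch gauge = 12/7.5 = 1.6 sts/cm; 45.5 × 1.6 = 72.80 → 73 sts.
Row gauge = 16/7.5 = 2.133 rows/cm; 42.5 × 2.133 = 90.67 → 91 rows.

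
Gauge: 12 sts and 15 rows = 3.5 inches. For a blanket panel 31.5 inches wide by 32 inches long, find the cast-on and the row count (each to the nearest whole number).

Cast on 108 stitches and work 137 rows.

Stitch gauge = 12/3.5 = 3.429 sts/in; 31.5 × 3.429 = 108.00 → 108 sts.
Row gauge = 15/3.5 = 4.286 rows/in; 32 × 4.286 = 137.14 → 137 rows.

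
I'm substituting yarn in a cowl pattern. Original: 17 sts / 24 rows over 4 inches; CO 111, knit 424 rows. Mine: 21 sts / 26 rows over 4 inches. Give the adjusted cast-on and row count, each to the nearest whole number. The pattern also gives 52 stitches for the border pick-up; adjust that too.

Stitches: 111 × 21/17 = 137.12 → 137.
Rows: 424 × 26/24 = 459.33 → 459.
border pick-up: 52 × 21/17 = 64.24 → 64.

Cast on 137 stitches; work 459 rows; border pick-up 64 stitches.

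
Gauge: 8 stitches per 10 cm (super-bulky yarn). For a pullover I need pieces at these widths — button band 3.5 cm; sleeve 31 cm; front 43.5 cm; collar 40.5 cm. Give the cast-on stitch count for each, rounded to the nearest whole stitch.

button band 3; sleeve 25; front 35; collar 32.

Rate = 8/10 = 0.8 sts per cm.
button band: 3.5 × 0.8 = 2.80 → 3.
sleeve: 31 × 0.8 = 24.80 → 25.
front: 43.5 × 0.8 = 34.80 → 35.
collar: 40.5 × 0.8 = 32.40 → 32.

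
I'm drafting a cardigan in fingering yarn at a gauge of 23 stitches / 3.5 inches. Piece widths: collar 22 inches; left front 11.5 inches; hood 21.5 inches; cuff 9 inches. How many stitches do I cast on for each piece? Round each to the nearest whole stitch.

collar 145; left front 76; hood 141; cuff 59.

Rate = 23/3.5 = 6.571 sts per in.
collar: 22 × 6.571 = 144.57 → 145.
left front: 11.5 × 6.571 = 75.57 → 76.
hood: 21.5 × 6.571 = 141.29 → 141.
cuff: 9 × 6.571 = 59.14 → 59.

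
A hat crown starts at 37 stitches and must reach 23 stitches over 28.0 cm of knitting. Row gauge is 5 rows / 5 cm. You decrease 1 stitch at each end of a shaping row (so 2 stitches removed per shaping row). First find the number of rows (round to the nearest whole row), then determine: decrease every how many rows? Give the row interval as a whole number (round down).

Rows = 28.0 × 1 = 28.0 → 28 rows.
Stitches to remove: 14 → 7 shaping rows (at 2 st each).
28 / 7 = 4.00 → every 4 rows.

Decrease every 4th row.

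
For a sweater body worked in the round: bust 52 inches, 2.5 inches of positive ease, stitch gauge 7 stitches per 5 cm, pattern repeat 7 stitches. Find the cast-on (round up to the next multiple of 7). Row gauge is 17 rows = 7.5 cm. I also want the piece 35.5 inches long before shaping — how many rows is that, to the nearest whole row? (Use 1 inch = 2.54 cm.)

Finished = 52 + 2.5 = 54.5 inches.
54.5 inches × 2.54 = 138.43 cm.
7/5 = 1.4 sts per cm; 138.43 × 1.4 = 193.80 sts.
Next multiple of 7 → 196.
35.5 inches = 90.17 cm; × 2.267 = 204.39 → 204 rows.

Cast on 196 stitches; work 204 rows.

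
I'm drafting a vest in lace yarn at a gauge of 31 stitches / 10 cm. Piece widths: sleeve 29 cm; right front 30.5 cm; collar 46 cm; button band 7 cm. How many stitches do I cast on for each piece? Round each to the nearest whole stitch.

sleeve 90; right front 95; collar 143; button band 22.

Rate = 31/10 = 3.1 sts per cm.
sleeve: 29 × 3.1 = 89.90 → 90.
right front: 30.5 × 3.1 = 94.55 → 95.
collar: 46 × 3.1 = 142.60 → 143.
button band: 7 × 3.1 = 21.70 → 22.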